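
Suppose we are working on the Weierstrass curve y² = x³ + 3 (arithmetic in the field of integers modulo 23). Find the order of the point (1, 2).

2P: tangent at (1, 2): λ = (3·1² + 0)/(2·2) ≡ 3/4. 4⁻¹ ≡ 6 (mod 23), so λ ≡ 3·6 ≡ 18.
  x = λ² - 1 - 1 = 324 - 2 ≡ 0; y = λ·(1 - 0) - 2 ≡ 16. → (0, 16)
3P: (0, 16) + (1, 2). λ = (2 - 16)/(1 - 0) ≡ 9/1 mod 23. 1⁻¹ ≡ 1 (mod 23) since 1·1 = 1 ≡ 1, so λ ≡ 9.
  x = λ² - 0 - 1 = 81 - 1 ≡ 11; y = λ·(0 - 11) - 16 ≡ 0. → (11, 0)
4P: (11, 0) + (1, 2). λ = (2 - 0)/(1 - 11) ≡ 2/13 mod 23. 13⁻¹ ≡ 16 (mod 23), so λ ≡ 9.
  x = λ² - 11 - 1 = 81 - 12 ≡ 0; y = λ·(11 - 0) - 0 ≡ 7. → (0, 7)
5P: (0, 7) + (1, 2). λ = (2 - 7)/(1 - 0) ≡ 18/1 mod 23. 1⁻¹ ≡ 1 (mod 23) since 1·1 = 1 ≡ 1, so λ ≡ 18.
  x = λ² - 0 - 1 = 324 - 1 ≡ 1; y = λ·(0 - 1) - 7 ≡ 21. → (1, 21)
6P: (1, 21) + (1, 2): same x and y₁ ≡ -y₂, so the sum is O.
6P = O, so the order is 6.

6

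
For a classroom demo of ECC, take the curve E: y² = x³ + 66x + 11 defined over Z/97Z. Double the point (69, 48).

(8, 88)

tangent at (69, 48): λ = (3·69² + 66)/(2·48) ≡ 90/96. 96⁻¹ ≡ 96 (mod 97), so λ ≡ 90·96 ≡ 7.
  x = λ² - 69 - 69 = 49 - 138 ≡ 8; y = λ·(69 - 8) - 48 ≡ 88. → (8, 88)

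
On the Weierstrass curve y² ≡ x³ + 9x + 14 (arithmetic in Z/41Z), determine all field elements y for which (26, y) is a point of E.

x³ + 9x + 14 = 17824 ≡ 30 (mod 41).
30 is a non-residue mod 41; no y exists.

none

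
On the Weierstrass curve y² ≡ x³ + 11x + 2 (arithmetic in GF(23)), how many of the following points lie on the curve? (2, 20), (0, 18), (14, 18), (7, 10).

4

(2, 20): 20² ≡ 9, rhs ≡ 9 → on.
(0, 18): 18² ≡ 2, rhs ≡ 2 → on.
(14, 18): 18² ≡ 2, rhs ≡ 2 → on.
(7, 10): 10² ≡ 8, rhs ≡ 8 → on.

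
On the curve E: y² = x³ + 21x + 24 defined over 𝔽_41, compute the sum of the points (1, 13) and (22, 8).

(1, 13) + (22, 8). λ = (8 - 13)/(22 - 1) ≡ 36/21 mod 41. 21⁻¹ ≡ 2 (mod 41), so λ ≡ 31.
  x = λ² - 1 - 22 = 961 - 23 ≡ 36; y = λ·(1 - 36) - 13 ≡ 9. → (36, 9)

(36, 9)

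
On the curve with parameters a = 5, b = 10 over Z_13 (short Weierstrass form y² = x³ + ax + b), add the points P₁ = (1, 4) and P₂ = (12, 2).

(1, 9)

(1, 4) + (12, 2). λ = (2 - 4)/(12 - 1) ≡ 11/11 mod 13. 11⁻¹ ≡ 6 (mod 13) since 11·6 = 66 ≡ 1, so λ ≡ 1.
  x = λ² - 1 - 12 = 1 - 13 ≡ 1; y = λ·(1 - 1) - 4 ≡ 9. → (1, 9)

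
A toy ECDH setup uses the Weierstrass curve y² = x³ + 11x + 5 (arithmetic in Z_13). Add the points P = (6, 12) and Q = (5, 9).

(6, 12) + (5, 9). λ = (9 - 12)/(5 - 6) ≡ 10/12 mod 13. 12⁻¹ ≡ 12 (mod 13) since 12·12 = 144 ≡ 1, so λ ≡ 3.
  x = λ² - 6 - 5 = 9 - 11 ≡ 11; y = λ·(6 - 11) - 12 ≡ 12. → (11, 12)

(11, 12)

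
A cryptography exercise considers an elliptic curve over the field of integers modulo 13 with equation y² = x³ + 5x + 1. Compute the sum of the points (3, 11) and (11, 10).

(11, 3)

(3, 11) + (11, 10). λ = (10 - 11)/(11 - 3) ≡ 12/8 mod 13. 8⁻¹ ≡ 5 (mod 13), so λ ≡ 8.
  x = λ² - 3 - 11 = 64 - 14 ≡ 11; y = λ·(3 - 11) - 11 ≡ 3. → (11, 3)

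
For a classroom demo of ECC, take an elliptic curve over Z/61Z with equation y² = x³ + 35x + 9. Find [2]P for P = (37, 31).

(23, 7)

tangent at (37, 31): λ = (3·37² + 35)/(2·31) ≡ 55/1. 1⁻¹ ≡ 1 (mod 61), so λ ≡ 55·1 ≡ 55.
  x = λ² - 37 - 37 = 3025 - 74 ≡ 23; y = λ·(37 - 23) - 31 ≡ 7. → (23, 7)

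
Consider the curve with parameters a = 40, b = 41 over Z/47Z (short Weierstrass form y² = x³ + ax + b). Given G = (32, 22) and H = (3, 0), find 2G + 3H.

(36, 44)

First 2G:
Repeated addition: build up to 2G.
2G: tangent at (32, 22): λ = (3·32² + 40)/(2·22) ≡ 10/44. 44⁻¹ ≡ 31 (mod 47), so λ ≡ 10·31 ≡ 28.
  x = λ² - 32 - 32 = 784 - 64 ≡ 15; y = λ·(32 - 15) - 22 ≡ 31. → (15, 31)
2G = (15, 31).
Next 3H:
Repeated addition: build up to 3H.
2H: (3, 0) + (3, 0): same x and y₁ ≡ -y₂, so the sum is O.
3H: O + (3, 0) = (3, 0) (identity).
3H = (3, 0).
Finally 2G + 3H:
(15, 31) + (3, 0). λ = (0 - 31)/(3 - 15) ≡ 16/35 mod 47. 35⁻¹ ≡ 43 (mod 47) since 35·43 = 1505 ≡ 1, so λ ≡ 30.
  x = λ² - 15 - 3 = 900 - 18 ≡ 36; y = λ·(15 - 36) - 31 ≡ 44. → (36, 44)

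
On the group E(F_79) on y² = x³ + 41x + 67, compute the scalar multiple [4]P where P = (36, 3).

Repeated addition: build up to 4P.
2P: tangent at (36, 3): λ = (3·36² + 41)/(2·3) ≡ 58/6. 6⁻¹ ≡ 66 (mod 79), so λ ≡ 58·66 ≡ 36.
  x = λ² - 36 - 36 = 1296 - 72 ≡ 39; y = λ·(36 - 39) - 3 ≡ 47. → (39, 47)
3P: (39, 47) + (36, 3). λ = (3 - 47)/(36 - 39) ≡ 35/76 mod 79. 76⁻¹ ≡ 26 (mod 79), so λ ≡ 41.
  x = λ² - 39 - 36 = 1681 - 75 ≡ 26; y = λ·(39 - 26) - 47 ≡ 12. → (26, 12)
4P: (26, 12) + (36, 3). λ = (3 - 12)/(36 - 26) ≡ 70/10 mod 79. 10⁻¹ ≡ 8 (mod 79), so λ ≡ 7.
  x = λ² - 26 - 36 = 49 - 62 ≡ 66; y = λ·(26 - 66) - 12 ≡ 24. → (66, 24)

(66, 24)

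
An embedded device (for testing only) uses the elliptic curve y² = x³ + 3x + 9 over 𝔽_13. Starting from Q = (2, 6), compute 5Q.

(0, 10)

Double-and-add on 5 = (101)₂. Start with Q = (2, 6) for the leading 1-bit.
double: tangent at (2, 6): λ = (3·2² + 3)/(2·6) ≡ 2/12. 12⁻¹ ≡ 12 (mod 13), so λ ≡ 2·12 ≡ 11.
  x = λ² - 2 - 2 = 121 - 4 ≡ 0; y = λ·(2 - 0) - 6 ≡ 3. → (0, 3)
double: tangent at (0, 3): λ = (3·0² + 3)/(2·3) ≡ 3/6. 6⁻¹ ≡ 11 (mod 13), so λ ≡ 3·11 ≡ 7.
  x = λ² - 0 - 0 = 49 - 0 ≡ 10; y = λ·(0 - 10) - 3 ≡ 5. → (10, 5)
add Q: (10, 5) + (2, 6). λ = (6 - 5)/(2 - 10) ≡ 1/5 mod 13. 5⁻¹ ≡ 8 (mod 13) since 5·8 = 40 ≡ 1, so λ ≡ 8.
  x = λ² - 10 - 2 = 64 - 12 ≡ 0; y = λ·(10 - 0) - 5 ≡ 10. → (0, 10)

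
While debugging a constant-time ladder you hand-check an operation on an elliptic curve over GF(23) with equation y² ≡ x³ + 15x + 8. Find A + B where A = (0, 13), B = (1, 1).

(0, 13) + (1, 1). λ = (1 - 13)/(1 - 0) ≡ 11/1 mod 23. 1⁻¹ ≡ 1 (mod 23) since 1·1 = 1 ≡ 1, so λ ≡ 11.
  x = λ² - 0 - 1 = 121 - 1 ≡ 5; y = λ·(0 - 5) - 13 ≡ 1. → (5, 1)

(5, 1)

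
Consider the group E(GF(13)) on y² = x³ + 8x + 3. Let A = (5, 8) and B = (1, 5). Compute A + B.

(5, 8) + (1, 5). λ = (5 - 8)/(1 - 5) ≡ 10/9 mod 13. 9⁻¹ ≡ 3 (mod 13), so λ ≡ 4.
  x = λ² - 5 - 1 = 16 - 6 ≡ 10; y = λ·(5 - 10) - 8 ≡ 11. → (10, 11)

(10, 11)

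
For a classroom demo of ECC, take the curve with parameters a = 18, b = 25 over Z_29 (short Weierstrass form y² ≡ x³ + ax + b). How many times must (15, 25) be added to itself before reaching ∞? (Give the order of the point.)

2P: tangent at (15, 25): λ = (3·15² + 18)/(2·25) ≡ 26/21. 21⁻¹ ≡ 18 (mod 29) since 21·18 = 378 ≡ 1, so λ ≡ 26·18 ≡ 4.
  x = λ² - 15 - 15 = 16 - 30 ≡ 15; y = λ·(15 - 15) - 25 ≡ 4. → (15, 4)
3P: (15, 4) + (15, 25): same x and y₁ ≡ -y₂, so the sum is ∞.
3P = ∞, so the order is 3.

3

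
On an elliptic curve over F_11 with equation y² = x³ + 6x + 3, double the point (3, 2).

(5, 9)

tangent at (3, 2): λ = (3·3² + 6)/(2·2) ≡ 0/4. 4⁻¹ ≡ 3 (mod 11), so λ ≡ 0·3 ≡ 0.
  x = λ² - 3 - 3 = 0 - 6 ≡ 5; y = λ·(3 - 5) - 2 ≡ 9. → (5, 9)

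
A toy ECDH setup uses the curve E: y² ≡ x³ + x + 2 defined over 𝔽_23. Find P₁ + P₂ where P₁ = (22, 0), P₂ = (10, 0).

(22, 0) + (10, 0). λ = (0 - 0)/(10 - 22) ≡ 0/11 mod 23. 11⁻¹ ≡ 21 (mod 23) since 11·21 = 231 ≡ 1, so λ ≡ 0.
  x = λ² - 22 - 10 = 0 - 32 ≡ 14; y = λ·(22 - 14) - 0 ≡ 0. → (14, 0)

(14, 0)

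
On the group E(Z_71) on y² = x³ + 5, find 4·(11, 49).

(70, 69)

Write Q = (11, 49).
Double-and-add on 4 = (100)₂. Start with Q = (11, 49) for the leading 1-bit.
double: tangent at (11, 49): λ = (3·11² + 0)/(2·49) ≡ 8/27. 27⁻¹ ≡ 50 (mod 71), so λ ≡ 8·50 ≡ 45.
  x = λ² - 11 - 11 = 2025 - 22 ≡ 15; y = λ·(11 - 15) - 49 ≡ 55. → (15, 55)
double: tangent at (15, 55): λ = (3·15² + 0)/(2·55) ≡ 36/39. 39⁻¹ ≡ 51 (mod 71) since 39·51 = 1989 ≡ 1, so λ ≡ 36·51 ≡ 61.
  x = λ² - 15 - 15 = 3721 - 30 ≡ 70; y = λ·(15 - 70) - 55 ≡ 69. → (70, 69)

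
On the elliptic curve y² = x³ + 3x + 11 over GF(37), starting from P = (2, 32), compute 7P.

Repeated addition: build up to 7P.
2P: tangent at (2, 32): λ = (3·2² + 3)/(2·32) ≡ 15/27. 27⁻¹ ≡ 11 (mod 37) since 27·11 = 297 ≡ 1, so λ ≡ 15·11 ≡ 17.
  x = λ² - 2 - 2 = 289 - 4 ≡ 26; y = λ·(2 - 26) - 32 ≡ 4. → (26, 4)
3P: (26, 4) + (2, 32). λ = (32 - 4)/(2 - 26) ≡ 28/13 mod 37. 13⁻¹ ≡ 20 (mod 37), so λ ≡ 5.
  x = λ² - 26 - 2 = 25 - 28 ≡ 34; y = λ·(26 - 34) - 4 ≡ 30. → (34, 30)
4P: (34, 30) + (2, 32). λ = (32 - 30)/(2 - 34) ≡ 2/5 mod 37. 5⁻¹ ≡ 15 (mod 37) since 5·15 = 75 ≡ 1, so λ ≡ 30.
  x = λ² - 34 - 2 = 900 - 36 ≡ 13; y = λ·(34 - 13) - 30 ≡ 8. → (13, 8)
5P: (13, 8) + (2, 32). λ = (32 - 8)/(2 - 13) ≡ 24/26 mod 37. 26⁻¹ ≡ 10 (mod 37), so λ ≡ 18.
  x = λ² - 13 - 2 = 324 - 15 ≡ 13; y = λ·(13 - 13) - 8 ≡ 29. → (13, 29)
6P: (13, 29) + (2, 32). λ = (32 - 29)/(2 - 13) ≡ 3/26 mod 37. 26⁻¹ ≡ 10 (mod 37) since 26·10 = 260 ≡ 1, so λ ≡ 30.
  x = λ² - 13 - 2 = 900 - 15 ≡ 34; y = λ·(13 - 34) - 29 ≡ 7. → (34, 7)
7P: (34, 7) + (2, 32). λ = (32 - 7)/(2 - 34) ≡ 25/5 mod 37. 5⁻¹ ≡ 15 (mod 37), so λ ≡ 5.
  x = λ² - 34 - 2 = 25 - 36 ≡ 26; y = λ·(34 - 26) - 7 ≡ 33. → (26, 33)

(26, 33)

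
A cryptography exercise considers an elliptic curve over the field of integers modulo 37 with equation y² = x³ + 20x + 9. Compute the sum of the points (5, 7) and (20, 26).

(5, 7) + (20, 26). λ = (26 - 7)/(20 - 5) ≡ 19/15 mod 37. 15⁻¹ ≡ 5 (mod 37) since 15·5 = 75 ≡ 1, so λ ≡ 21.
  x = λ² - 5 - 20 = 441 - 25 ≡ 9; y = λ·(5 - 9) - 7 ≡ 20. → (9, 20)

(9, 20)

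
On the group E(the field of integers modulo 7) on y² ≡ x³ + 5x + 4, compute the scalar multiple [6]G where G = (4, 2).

Double-and-add on 6 = (110)₂. Start with G = (4, 2) for the leading 1-bit.
double: tangent at (4, 2): λ = (3·4² + 5)/(2·2) ≡ 4/4. 4⁻¹ ≡ 2 (mod 7), so λ ≡ 4·2 ≡ 1.
  x = λ² - 4 - 4 = 1 - 8 ≡ 0; y = λ·(4 - 0) - 2 ≡ 2. → (0, 2)
add G: (0, 2) + (4, 2). λ = (2 - 2)/(4 - 0) ≡ 0/4 mod 7. 4⁻¹ ≡ 2 (mod 7) since 4·2 = 8 ≡ 1, so λ ≡ 0.
  x = λ² - 0 - 4 = 0 - 4 ≡ 3; y = λ·(0 - 3) - 2 ≡ 5. → (3, 5)
double: tangent at (3, 5): λ = (3·3² + 5)/(2·5) ≡ 4/3. 3⁻¹ ≡ 5 (mod 7) since 3·5 = 15 ≡ 1, so λ ≡ 4·5 ≡ 6.
  x = λ² - 3 - 3 = 36 - 6 ≡ 2; y = λ·(3 - 2) - 5 ≡ 1. → (2, 1)

(2, 1)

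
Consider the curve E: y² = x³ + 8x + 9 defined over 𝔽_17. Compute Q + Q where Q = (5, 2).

(3, 14)

tangent at (5, 2): λ = (3·5² + 8)/(2·2) ≡ 15/4. 4⁻¹ ≡ 13 (mod 17), so λ ≡ 15·13 ≡ 8.
  x = λ² - 5 - 5 = 64 - 10 ≡ 3; y = λ·(5 - 3) - 2 ≡ 14. → (3, 14)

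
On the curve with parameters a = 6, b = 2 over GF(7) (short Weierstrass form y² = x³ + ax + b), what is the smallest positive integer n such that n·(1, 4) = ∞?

2P: tangent at (1, 4): λ = (3·1² + 6)/(2·4) ≡ 2/1. 1⁻¹ ≡ 1 (mod 7), so λ ≡ 2·1 ≡ 2.
  x = λ² - 1 - 1 = 4 - 2 ≡ 2; y = λ·(1 - 2) - 4 ≡ 1. → (2, 1)
3P: (2, 1) + (1, 4). λ = (4 - 1)/(1 - 2) ≡ 3/6 mod 7. 6⁻¹ ≡ 6 (mod 7) since 6·6 = 36 ≡ 1, so λ ≡ 4.
  x = λ² - 2 - 1 = 16 - 3 ≡ 6; y = λ·(2 - 6) - 1 ≡ 4. → (6, 4)
4P: (6, 4) + (1, 4). λ = (4 - 4)/(1 - 6) ≡ 0/2 mod 7. 2⁻¹ ≡ 4 (mod 7), so λ ≡ 0.
  x = λ² - 6 - 1 = 0 - 7 ≡ 0; y = λ·(6 - 0) - 4 ≡ 3. → (0, 3)
5P: (0, 3) + (1, 4). λ = (4 - 3)/(1 - 0) ≡ 1/1 mod 7. 1⁻¹ ≡ 1 (mod 7) since 1·1 = 1 ≡ 1, so λ ≡ 1.
  x = λ² - 0 - 1 = 1 - 1 ≡ 0; y = λ·(0 - 0) - 3 ≡ 4. → (0, 4)
6P: (0, 4) + (1, 4). λ = (4 - 4)/(1 - 0) ≡ 0/1 mod 7. 1⁻¹ ≡ 1 (mod 7) since 1·1 = 1 ≡ 1, so λ ≡ 0.
  x = λ² - 0 - 1 = 0 - 1 ≡ 6; y = λ·(0 - 6) - 4 ≡ 3. → (6, 3)
7P: (6, 3) + (1, 4). λ = (4 - 3)/(1 - 6) ≡ 1/2 mod 7. 2⁻¹ ≡ 4 (mod 7), so λ ≡ 4.
  x = λ² - 6 - 1 = 16 - 7 ≡ 2; y = λ·(6 - 2) - 3 ≡ 6. → (2, 6)
8P: (2, 6) + (1, 4). λ = (4 - 6)/(1 - 2) ≡ 5/6 mod 7. 6⁻¹ ≡ 6 (mod 7), so λ ≡ 2.
  x = λ² - 2 - 1 = 4 - 3 ≡ 1; y = λ·(2 - 1) - 6 ≡ 3. → (1, 3)
9P: (1, 3) + (1, 4): same x and y₁ ≡ -y₂, so the sum is ∞.
9P = ∞, so the order is 9.

9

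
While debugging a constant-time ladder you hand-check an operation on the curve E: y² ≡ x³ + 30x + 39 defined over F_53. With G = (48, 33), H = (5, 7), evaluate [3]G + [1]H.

First 3G:
Repeated addition: build up to 3G.
2G: tangent at (48, 33): λ = (3·48² + 30)/(2·33) ≡ 52/13. 13⁻¹ ≡ 49 (mod 53) since 13·49 = 637 ≡ 1, so λ ≡ 52·49 ≡ 4.
  x = λ² - 48 - 48 = 16 - 96 ≡ 26; y = λ·(48 - 26) - 33 ≡ 2. → (26, 2)
3G: (26, 2) + (48, 33). λ = (33 - 2)/(48 - 26) ≡ 31/22 mod 53. 22⁻¹ ≡ 41 (mod 53) since 22·41 = 902 ≡ 1, so λ ≡ 52.
  x = λ² - 26 - 48 = 2704 - 74 ≡ 33; y = λ·(26 - 33) - 2 ≡ 5. → (33, 5)
3G = (33, 5).
Finally 3G + H:
(33, 5) + (5, 7). λ = (7 - 5)/(5 - 33) ≡ 2/25 mod 53. 25⁻¹ ≡ 17 (mod 53), so λ ≡ 34.
  x = λ² - 33 - 5 = 1156 - 38 ≡ 5; y = λ·(33 - 5) - 5 ≡ 46. → (5, 46)

(5, 46)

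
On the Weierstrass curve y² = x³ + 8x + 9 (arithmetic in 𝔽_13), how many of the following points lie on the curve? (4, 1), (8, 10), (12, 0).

(4, 1): 1² ≡ 1, rhs ≡ 1 → on.
(8, 10): 10² ≡ 9, rhs ≡ 0 → off.
(12, 0): 0² ≡ 0, rhs ≡ 0 → on.

2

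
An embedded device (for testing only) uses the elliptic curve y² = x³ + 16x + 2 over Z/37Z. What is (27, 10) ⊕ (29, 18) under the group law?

(34, 36)

(27, 10) + (29, 18). λ = (18 - 10)/(29 - 27) ≡ 8/2 mod 37. 2⁻¹ ≡ 19 (mod 37) since 2·19 = 38 ≡ 1, so λ ≡ 4.
  x = λ² - 27 - 29 = 16 - 56 ≡ 34; y = λ·(27 - 34) - 10 ≡ 36. → (34, 36)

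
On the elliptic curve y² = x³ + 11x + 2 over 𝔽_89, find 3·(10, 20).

Write P = (10, 20).
Repeated addition: build up to 3P.
2P: tangent at (10, 20): λ = (3·10² + 11)/(2·20) ≡ 44/40. 40⁻¹ ≡ 69 (mod 89) since 40·69 = 2760 ≡ 1, so λ ≡ 44·69 ≡ 10.
  x = λ² - 10 - 10 = 100 - 20 ≡ 80; y = λ·(10 - 80) - 20 ≡ 81. → (80, 81)
3P: (80, 81) + (10, 20). λ = (20 - 81)/(10 - 80) ≡ 28/19 mod 89. 19⁻¹ ≡ 75 (mod 89) since 19·75 = 1425 ≡ 1, so λ ≡ 53.
  x = λ² - 80 - 10 = 2809 - 90 ≡ 49; y = λ·(80 - 49) - 81 ≡ 49. → (49, 49)

(49, 49)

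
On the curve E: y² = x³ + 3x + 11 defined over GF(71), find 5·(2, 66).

Write Q = (2, 66).
Repeated addition: build up to 5Q.
2Q: tangent at (2, 66): λ = (3·2² + 3)/(2·66) ≡ 15/61. 61⁻¹ ≡ 7 (mod 71), so λ ≡ 15·7 ≡ 34.
  x = λ² - 2 - 2 = 1156 - 4 ≡ 16; y = λ·(2 - 16) - 66 ≡ 26. → (16, 26)
3Q: (16, 26) + (2, 66). λ = (66 - 26)/(2 - 16) ≡ 40/57 mod 71. 57⁻¹ ≡ 5 (mod 71) since 57·5 = 285 ≡ 1, so λ ≡ 58.
  x = λ² - 16 - 2 = 3364 - 18 ≡ 9; y = λ·(16 - 9) - 26 ≡ 25. → (9, 25)
4Q: (9, 25) + (2, 66). λ = (66 - 25)/(2 - 9) ≡ 41/64 mod 71. 64⁻¹ ≡ 10 (mod 71), so λ ≡ 55.
  x = λ² - 9 - 2 = 3025 - 11 ≡ 32; y = λ·(9 - 32) - 25 ≡ 59. → (32, 59)
5Q: (32, 59) + (2, 66). λ = (66 - 59)/(2 - 32) ≡ 7/41 mod 71. 41⁻¹ ≡ 26 (mod 71) since 41·26 = 1066 ≡ 1, so λ ≡ 40.
  x = λ² - 32 - 2 = 1600 - 34 ≡ 4; y = λ·(32 - 4) - 59 ≡ 67. → (4, 67)

(4, 67)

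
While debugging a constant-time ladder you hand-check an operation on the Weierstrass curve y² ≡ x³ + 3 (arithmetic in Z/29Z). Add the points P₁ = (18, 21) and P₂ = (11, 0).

(9, 6)

(18, 21) + (11, 0). λ = (0 - 21)/(11 - 18) ≡ 8/22 mod 29. 22⁻¹ ≡ 4 (mod 29), so λ ≡ 3.
  x = λ² - 18 - 11 = 9 - 29 ≡ 9; y = λ·(18 - 9) - 21 ≡ 6. → (9, 6)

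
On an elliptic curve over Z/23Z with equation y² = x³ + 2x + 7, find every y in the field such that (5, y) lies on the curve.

2, 21

x³ + 2x + 7 = 142 ≡ 4 (mod 23).
Square roots of 4 mod 23: 2 and 21 (since 2² = 4 ≡ 4).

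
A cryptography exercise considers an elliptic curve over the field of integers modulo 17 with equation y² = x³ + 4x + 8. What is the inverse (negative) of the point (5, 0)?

-(5, 0) = (5, -0 mod 17) = (5, 0).

(5, 0)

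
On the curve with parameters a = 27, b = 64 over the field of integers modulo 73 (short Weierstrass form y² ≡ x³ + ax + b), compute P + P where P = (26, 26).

(37, 18)

tangent at (26, 26): λ = (3·26² + 27)/(2·26) ≡ 11/52. 52⁻¹ ≡ 66 (mod 73) since 52·66 = 3432 ≡ 1, so λ ≡ 11·66 ≡ 69.
  x = λ² - 26 - 26 = 4761 - 52 ≡ 37; y = λ·(26 - 37) - 26 ≡ 18. → (37, 18)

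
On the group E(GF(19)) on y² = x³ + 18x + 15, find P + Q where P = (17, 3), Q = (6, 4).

(7, 3)

(17, 3) + (6, 4). λ = (4 - 3)/(6 - 17) ≡ 1/8 mod 19. 8⁻¹ ≡ 12 (mod 19), so λ ≡ 12.
  x = λ² - 17 - 6 = 144 - 23 ≡ 7; y = λ·(17 - 7) - 3 ≡ 3. → (7, 3)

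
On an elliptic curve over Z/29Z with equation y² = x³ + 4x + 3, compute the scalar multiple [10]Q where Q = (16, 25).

(26, 15)

Repeated addition: build up to 10Q.
2Q: tangent at (16, 25): λ = (3·16² + 4)/(2·25) ≡ 18/21. 21⁻¹ ≡ 18 (mod 29) since 21·18 = 378 ≡ 1, so λ ≡ 18·18 ≡ 5.
  x = λ² - 16 - 16 = 25 - 32 ≡ 22; y = λ·(16 - 22) - 25 ≡ 3. → (22, 3)
3Q: (22, 3) + (16, 25). λ = (25 - 3)/(16 - 22) ≡ 22/23 mod 29. 23⁻¹ ≡ 24 (mod 29), so λ ≡ 6.
  x = λ² - 22 - 16 = 36 - 38 ≡ 27; y = λ·(22 - 27) - 3 ≡ 25. → (27, 25)
4Q: (27, 25) + (16, 25). λ = (25 - 25)/(16 - 27) ≡ 0/18 mod 29. 18⁻¹ ≡ 21 (mod 29), so λ ≡ 0.
  x = λ² - 27 - 16 = 0 - 43 ≡ 15; y = λ·(27 - 15) - 25 ≡ 4. → (15, 4)
5Q: (15, 4) + (16, 25). λ = (25 - 4)/(16 - 15) ≡ 21/1 mod 29. 1⁻¹ ≡ 1 (mod 29), so λ ≡ 21.
  x = λ² - 15 - 16 = 441 - 31 ≡ 4; y = λ·(15 - 4) - 4 ≡ 24. → (4, 24)
6Q: (4, 24) + (16, 25). λ = (25 - 24)/(16 - 4) ≡ 1/12 mod 29. 12⁻¹ ≡ 17 (mod 29) since 12·17 = 204 ≡ 1, so λ ≡ 17.
  x = λ² - 4 - 16 = 289 - 20 ≡ 8; y = λ·(4 - 8) - 24 ≡ 24. → (8, 24)
7Q: (8, 24) + (16, 25). λ = (25 - 24)/(16 - 8) ≡ 1/8 mod 29. 8⁻¹ ≡ 11 (mod 29) since 8·11 = 88 ≡ 1, so λ ≡ 11.
  x = λ² - 8 - 16 = 121 - 24 ≡ 10; y = λ·(8 - 10) - 24 ≡ 12. → (10, 12)
8Q: (10, 12) + (16, 25). λ = (25 - 12)/(16 - 10) ≡ 13/6 mod 29. 6⁻¹ ≡ 5 (mod 29) since 6·5 = 30 ≡ 1, so λ ≡ 7.
  x = λ² - 10 - 16 = 49 - 26 ≡ 23; y = λ·(10 - 23) - 12 ≡ 13. → (23, 13)
9Q: (23, 13) + (16, 25). λ = (25 - 13)/(16 - 23) ≡ 12/22 mod 29. 22⁻¹ ≡ 4 (mod 29), so λ ≡ 19.
  x = λ² - 23 - 16 = 361 - 39 ≡ 3; y = λ·(23 - 3) - 13 ≡ 19. → (3, 19)
10Q: (3, 19) + (16, 25). λ = (25 - 19)/(16 - 3) ≡ 6/13 mod 29. 13⁻¹ ≡ 9 (mod 29), so λ ≡ 25.
  x = λ² - 3 - 16 = 625 - 19 ≡ 26; y = λ·(3 - 26) - 19 ≡ 15. → (26, 15)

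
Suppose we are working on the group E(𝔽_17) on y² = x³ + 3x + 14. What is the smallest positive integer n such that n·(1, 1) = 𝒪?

2P: tangent at (1, 1): λ = (3·1² + 3)/(2·1) ≡ 6/2. 2⁻¹ ≡ 9 (mod 17), so λ ≡ 6·9 ≡ 3.
  x = λ² - 1 - 1 = 9 - 2 ≡ 7; y = λ·(1 - 7) - 1 ≡ 15. → (7, 15)
3P: (7, 15) + (1, 1). λ = (1 - 15)/(1 - 7) ≡ 3/11 mod 17. 11⁻¹ ≡ 14 (mod 17), so λ ≡ 8.
  x = λ² - 7 - 1 = 64 - 8 ≡ 5; y = λ·(7 - 5) - 15 ≡ 1. → (5, 1)
4P: (5, 1) + (1, 1). λ = (1 - 1)/(1 - 5) ≡ 0/13 mod 17. 13⁻¹ ≡ 4 (mod 17), so λ ≡ 0.
  x = λ² - 5 - 1 = 0 - 6 ≡ 11; y = λ·(5 - 11) - 1 ≡ 16. → (11, 16)
5P: (11, 16) + (1, 1). λ = (1 - 16)/(1 - 11) ≡ 2/7 mod 17. 7⁻¹ ≡ 5 (mod 17), so λ ≡ 10.
  x = λ² - 11 - 1 = 100 - 12 ≡ 3; y = λ·(11 - 3) - 16 ≡ 13. → (3, 13)
6P: (3, 13) + (1, 1). λ = (1 - 13)/(1 - 3) ≡ 5/15 mod 17. 15⁻¹ ≡ 8 (mod 17) since 15·8 = 120 ≡ 1, so λ ≡ 6.
  x = λ² - 3 - 1 = 36 - 4 ≡ 15; y = λ·(3 - 15) - 13 ≡ 0. → (15, 0)
7P: (15, 0) + (1, 1). λ = (1 - 0)/(1 - 15) ≡ 1/3 mod 17. 3⁻¹ ≡ 6 (mod 17), so λ ≡ 6.
  x = λ² - 15 - 1 = 36 - 16 ≡ 3; y = λ·(15 - 3) - 0 ≡ 4. → (3, 4)
8P: (3, 4) + (1, 1). λ = (1 - 4)/(1 - 3) ≡ 14/15 mod 17. 15⁻¹ ≡ 8 (mod 17) since 15·8 = 120 ≡ 1, so λ ≡ 10.
  x = λ² - 3 - 1 = 100 - 4 ≡ 11; y = λ·(3 - 11) - 4 ≡ 1. → (11, 1)
9P: (11, 1) + (1, 1). λ = (1 - 1)/(1 - 11) ≡ 0/7 mod 17. 7⁻¹ ≡ 5 (mod 17) since 7·5 = 35 ≡ 1, so λ ≡ 0.
  x = λ² - 11 - 1 = 0 - 12 ≡ 5; y = λ·(11 - 5) - 1 ≡ 16. → (5, 16)
10P: (5, 16) + (1, 1). λ = (1 - 16)/(1 - 5) ≡ 2/13 mod 17. 13⁻¹ ≡ 4 (mod 17), so λ ≡ 8.
  x = λ² - 5 - 1 = 64 - 6 ≡ 7; y = λ·(5 - 7) - 16 ≡ 2. → (7, 2)
11P: (7, 2) + (1, 1). λ = (1 - 2)/(1 - 7) ≡ 16/11 mod 17. 11⁻¹ ≡ 14 (mod 17), so λ ≡ 3.
  x = λ² - 7 - 1 = 9 - 8 ≡ 1; y = λ·(7 - 1) - 2 ≡ 16. → (1, 16)
12P: (1, 16) + (1, 1): same x and y₁ ≡ -y₂, so the sum is 𝒪.
12P = 𝒪, so the order is 12.

12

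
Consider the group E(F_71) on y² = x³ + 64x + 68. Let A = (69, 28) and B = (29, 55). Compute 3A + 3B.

First 3A:
Repeated addition: build up to 3A.
2A: tangent at (69, 28): λ = (3·69² + 64)/(2·28) ≡ 5/56. 56⁻¹ ≡ 52 (mod 71), so λ ≡ 5·52 ≡ 47.
  x = λ² - 69 - 69 = 2209 - 138 ≡ 12; y = λ·(69 - 12) - 28 ≡ 24. → (12, 24)
3A: (12, 24) + (69, 28). λ = (28 - 24)/(69 - 12) ≡ 4/57 mod 71. 57⁻¹ ≡ 5 (mod 71) since 57·5 = 285 ≡ 1, so λ ≡ 20.
  x = λ² - 12 - 69 = 400 - 81 ≡ 35; y = λ·(12 - 35) - 24 ≡ 13. → (35, 13)
3A = (35, 13).
Next 3B:
Repeated addition: build up to 3B.
2B: tangent at (29, 55): λ = (3·29² + 64)/(2·55) ≡ 31/39. 39⁻¹ ≡ 51 (mod 71) since 39·51 = 1989 ≡ 1, so λ ≡ 31·51 ≡ 19.
  x = λ² - 29 - 29 = 361 - 58 ≡ 19; y = λ·(29 - 19) - 55 ≡ 64. → (19, 64)
3B: (19, 64) + (29, 55). λ = (55 - 64)/(29 - 19) ≡ 62/10 mod 71. 10⁻¹ ≡ 64 (mod 71) since 10·64 = 640 ≡ 1, so λ ≡ 63.
  x = λ² - 19 - 29 = 3969 - 48 ≡ 16; y = λ·(19 - 16) - 64 ≡ 54. → (16, 54)
3B = (16, 54).
Finally 3A + 3B:
(35, 13) + (16, 54). λ = (54 - 13)/(16 - 35) ≡ 41/52 mod 71. 52⁻¹ ≡ 56 (mod 71) since 52·56 = 2912 ≡ 1, so λ ≡ 24.
  x = λ² - 35 - 16 = 576 - 51 ≡ 28; y = λ·(35 - 28) - 13 ≡ 13. → (28, 13)

(28, 13)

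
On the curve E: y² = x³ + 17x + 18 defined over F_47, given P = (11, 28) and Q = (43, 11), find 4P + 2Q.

First 4P:
Repeated addition: build up to 4P.
2P: tangent at (11, 28): λ = (3·11² + 17)/(2·28) ≡ 4/9. 9⁻¹ ≡ 21 (mod 47), so λ ≡ 4·21 ≡ 37.
  x = λ² - 11 - 11 = 1369 - 22 ≡ 31; y = λ·(11 - 31) - 28 ≡ 31. → (31, 31)
3P: (31, 31) + (11, 28). λ = (28 - 31)/(11 - 31) ≡ 44/27 mod 47. 27⁻¹ ≡ 7 (mod 47), so λ ≡ 26.
  x = λ² - 31 - 11 = 676 - 42 ≡ 23; y = λ·(31 - 23) - 31 ≡ 36. → (23, 36)
4P: (23, 36) + (11, 28). λ = (28 - 36)/(11 - 23) ≡ 39/35 mod 47. 35⁻¹ ≡ 43 (mod 47), so λ ≡ 32.
  x = λ² - 23 - 11 = 1024 - 34 ≡ 3; y = λ·(23 - 3) - 36 ≡ 40. → (3, 40)
4P = (3, 40).
Next 2Q:
Repeated addition: build up to 2Q.
2Q: tangent at (43, 11): λ = (3·43² + 17)/(2·11) ≡ 18/22. 22⁻¹ ≡ 15 (mod 47), so λ ≡ 18·15 ≡ 35.
  x = λ² - 43 - 43 = 1225 - 86 ≡ 11; y = λ·(43 - 11) - 11 ≡ 28. → (11, 28)
2Q = (11, 28).
Finally 4P + 2Q:
(3, 40) + (11, 28). λ = (28 - 40)/(11 - 3) ≡ 35/8 mod 47. 8⁻¹ ≡ 6 (mod 47) since 8·6 = 48 ≡ 1, so λ ≡ 22.
  x = λ² - 3 - 11 = 484 - 14 ≡ 0; y = λ·(3 - 0) - 40 ≡ 26. → (0, 26)

(0, 26)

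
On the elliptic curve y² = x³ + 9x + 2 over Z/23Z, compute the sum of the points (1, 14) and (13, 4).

(18, 4)

(1, 14) + (13, 4). λ = (4 - 14)/(13 - 1) ≡ 13/12 mod 23. 12⁻¹ ≡ 2 (mod 23), so λ ≡ 3.
  x = λ² - 1 - 13 = 9 - 14 ≡ 18; y = λ·(1 - 18) - 14 ≡ 4. → (18, 4)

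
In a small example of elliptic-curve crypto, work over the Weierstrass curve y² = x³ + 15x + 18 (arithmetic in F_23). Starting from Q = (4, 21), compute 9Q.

(9, 10)

Repeated addition: build up to 9Q.
2Q: tangent at (4, 21): λ = (3·4² + 15)/(2·21) ≡ 17/19. 19⁻¹ ≡ 17 (mod 23) since 19·17 = 323 ≡ 1, so λ ≡ 17·17 ≡ 13.
  x = λ² - 4 - 4 = 169 - 8 ≡ 0; y = λ·(4 - 0) - 21 ≡ 8. → (0, 8)
3Q: (0, 8) + (4, 21). λ = (21 - 8)/(4 - 0) ≡ 13/4 mod 23. 4⁻¹ ≡ 6 (mod 23) since 4·6 = 24 ≡ 1, so λ ≡ 9.
  x = λ² - 0 - 4 = 81 - 4 ≡ 8; y = λ·(0 - 8) - 8 ≡ 12. → (8, 12)
4Q: (8, 12) + (4, 21). λ = (21 - 12)/(4 - 8) ≡ 9/19 mod 23. 19⁻¹ ≡ 17 (mod 23) since 19·17 = 323 ≡ 1, so λ ≡ 15.
  x = λ² - 8 - 4 = 225 - 12 ≡ 6; y = λ·(8 - 6) - 12 ≡ 18. → (6, 18)
5Q: (6, 18) + (4, 21). λ = (21 - 18)/(4 - 6) ≡ 3/21 mod 23. 21⁻¹ ≡ 11 (mod 23), so λ ≡ 10.
  x = λ² - 6 - 4 = 100 - 10 ≡ 21; y = λ·(6 - 21) - 18 ≡ 16. → (21, 16)
6Q: (21, 16) + (4, 21). λ = (21 - 16)/(4 - 21) ≡ 5/6 mod 23. 6⁻¹ ≡ 4 (mod 23), so λ ≡ 20.
  x = λ² - 21 - 4 = 400 - 25 ≡ 7; y = λ·(21 - 7) - 16 ≡ 11. → (7, 11)
7Q: (7, 11) + (4, 21). λ = (21 - 11)/(4 - 7) ≡ 10/20 mod 23. 20⁻¹ ≡ 15 (mod 23), so λ ≡ 12.
  x = λ² - 7 - 4 = 144 - 11 ≡ 18; y = λ·(7 - 18) - 11 ≡ 18. → (18, 18)
8Q: (18, 18) + (4, 21). λ = (21 - 18)/(4 - 18) ≡ 3/9 mod 23. 9⁻¹ ≡ 18 (mod 23), so λ ≡ 8.
  x = λ² - 18 - 4 = 64 - 22 ≡ 19; y = λ·(18 - 19) - 18 ≡ 20. → (19, 20)
9Q: (19, 20) + (4, 21). λ = (21 - 20)/(4 - 19) ≡ 1/8 mod 23. 8⁻¹ ≡ 3 (mod 23) since 8·3 = 24 ≡ 1, so λ ≡ 3.
  x = λ² - 19 - 4 = 9 - 23 ≡ 9; y = λ·(19 - 9) - 20 ≡ 10. → (9, 10)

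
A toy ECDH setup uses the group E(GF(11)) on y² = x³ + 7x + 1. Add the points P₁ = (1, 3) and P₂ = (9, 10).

(1, 3) + (9, 10). λ = (10 - 3)/(9 - 1) ≡ 7/8 mod 11. 8⁻¹ ≡ 7 (mod 11), so λ ≡ 5.
  x = λ² - 1 - 9 = 25 - 10 ≡ 4; y = λ·(1 - 4) - 3 ≡ 4. → (4, 4)

(4, 4)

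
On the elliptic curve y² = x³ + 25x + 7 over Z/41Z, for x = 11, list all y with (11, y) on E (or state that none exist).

x³ + 25x + 7 = 1613 ≡ 14 (mod 41).
14 is a non-residue mod 41; no y exists.

none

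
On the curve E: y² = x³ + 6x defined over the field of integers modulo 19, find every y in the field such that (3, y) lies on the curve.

8, 11

x³ + 6x + 0 = 45 ≡ 7 (mod 19).
Square roots of 7 mod 19: 8 and 11 (since 8² = 64 ≡ 7).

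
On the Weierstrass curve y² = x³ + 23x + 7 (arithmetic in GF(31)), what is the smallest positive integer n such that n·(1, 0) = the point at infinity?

2P: (1, 0) + (1, 0): same x and y₁ ≡ -y₂, so the sum is the point at infinity.
2P = the point at infinity, so the order is 2.

2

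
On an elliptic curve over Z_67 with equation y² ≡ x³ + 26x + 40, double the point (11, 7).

tangent at (11, 7): λ = (3·11² + 26)/(2·7) ≡ 54/14. 14⁻¹ ≡ 24 (mod 67) since 14·24 = 336 ≡ 1, so λ ≡ 54·24 ≡ 23.
  x = λ² - 11 - 11 = 529 - 22 ≡ 38; y = λ·(11 - 38) - 7 ≡ 42. → (38, 42)

(38, 42)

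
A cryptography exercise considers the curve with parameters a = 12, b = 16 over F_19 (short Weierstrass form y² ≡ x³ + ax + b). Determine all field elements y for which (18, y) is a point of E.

none

x³ + 12x + 16 = 6064 ≡ 3 (mod 19).
3 is a non-residue mod 19; no y exists.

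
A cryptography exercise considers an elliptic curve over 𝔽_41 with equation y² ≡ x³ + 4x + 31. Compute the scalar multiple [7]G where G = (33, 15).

(38, 22)

Repeated addition: build up to 7G.
2G: tangent at (33, 15): λ = (3·33² + 4)/(2·15) ≡ 32/30. 30⁻¹ ≡ 26 (mod 41), so λ ≡ 32·26 ≡ 12.
  x = λ² - 33 - 33 = 144 - 66 ≡ 37; y = λ·(33 - 37) - 15 ≡ 19. → (37, 19)
3G: (37, 19) + (33, 15). λ = (15 - 19)/(33 - 37) ≡ 37/37 mod 41. 37⁻¹ ≡ 10 (mod 41), so λ ≡ 1.
  x = λ² - 37 - 33 = 1 - 70 ≡ 13; y = λ·(37 - 13) - 19 ≡ 5. → (13, 5)
4G: (13, 5) + (33, 15). λ = (15 - 5)/(33 - 13) ≡ 10/20 mod 41. 20⁻¹ ≡ 39 (mod 41), so λ ≡ 21.
  x = λ² - 13 - 33 = 441 - 46 ≡ 26; y = λ·(13 - 26) - 5 ≡ 9. → (26, 9)
5G: (26, 9) + (33, 15). λ = (15 - 9)/(33 - 26) ≡ 6/7 mod 41. 7⁻¹ ≡ 6 (mod 41), so λ ≡ 36.
  x = λ² - 26 - 33 = 1296 - 59 ≡ 7; y = λ·(26 - 7) - 9 ≡ 19. → (7, 19)
6G: (7, 19) + (33, 15). λ = (15 - 19)/(33 - 7) ≡ 37/26 mod 41. 26⁻¹ ≡ 30 (mod 41), so λ ≡ 3.
  x = λ² - 7 - 33 = 9 - 40 ≡ 10; y = λ·(7 - 10) - 19 ≡ 13. → (10, 13)
7G: (10, 13) + (33, 15). λ = (15 - 13)/(33 - 10) ≡ 2/23 mod 41. 23⁻¹ ≡ 25 (mod 41) since 23·25 = 575 ≡ 1, so λ ≡ 9.
  x = λ² - 10 - 33 = 81 - 43 ≡ 38; y = λ·(10 - 38) - 13 ≡ 22. → (38, 22)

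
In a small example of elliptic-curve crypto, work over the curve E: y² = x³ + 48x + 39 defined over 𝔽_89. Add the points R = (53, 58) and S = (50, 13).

(33, 64)

(53, 58) + (50, 13). λ = (13 - 58)/(50 - 53) ≡ 44/86 mod 89. 86⁻¹ ≡ 59 (mod 89), so λ ≡ 15.
  x = λ² - 53 - 50 = 225 - 103 ≡ 33; y = λ·(53 - 33) - 58 ≡ 64. → (33, 64)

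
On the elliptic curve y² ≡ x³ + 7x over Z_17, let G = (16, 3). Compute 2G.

tangent at (16, 3): λ = (3·16² + 7)/(2·3) ≡ 10/6. 6⁻¹ ≡ 3 (mod 17), so λ ≡ 10·3 ≡ 13.
  x = λ² - 16 - 16 = 169 - 32 ≡ 1; y = λ·(16 - 1) - 3 ≡ 5. → (1, 5)

(1, 5)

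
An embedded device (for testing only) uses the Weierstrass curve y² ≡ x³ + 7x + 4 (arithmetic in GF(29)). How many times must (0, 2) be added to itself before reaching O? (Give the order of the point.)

7

2P: tangent at (0, 2): λ = (3·0² + 7)/(2·2) ≡ 7/4. 4⁻¹ ≡ 22 (mod 29) since 4·22 = 88 ≡ 1, so λ ≡ 7·22 ≡ 9.
  x = λ² - 0 - 0 = 81 - 0 ≡ 23; y = λ·(0 - 23) - 2 ≡ 23. → (23, 23)
3P: (23, 23) + (0, 2). λ = (2 - 23)/(0 - 23) ≡ 8/6 mod 29. 6⁻¹ ≡ 5 (mod 29), so λ ≡ 11.
  x = λ² - 23 - 0 = 121 - 23 ≡ 11; y = λ·(23 - 11) - 23 ≡ 22. → (11, 22)
4P: (11, 22) + (0, 2). λ = (2 - 22)/(0 - 11) ≡ 9/18 mod 29. 18⁻¹ ≡ 21 (mod 29), so λ ≡ 15.
  x = λ² - 11 - 0 = 225 - 11 ≡ 11; y = λ·(11 - 11) - 22 ≡ 7. → (11, 7)
5P: (11, 7) + (0, 2). λ = (2 - 7)/(0 - 11) ≡ 24/18 mod 29. 18⁻¹ ≡ 21 (mod 29), so λ ≡ 11.
  x = λ² - 11 - 0 = 121 - 11 ≡ 23; y = λ·(11 - 23) - 7 ≡ 6. → (23, 6)
6P: (23, 6) + (0, 2). λ = (2 - 6)/(0 - 23) ≡ 25/6 mod 29. 6⁻¹ ≡ 5 (mod 29) since 6·5 = 30 ≡ 1, so λ ≡ 9.
  x = λ² - 23 - 0 = 81 - 23 ≡ 0; y = λ·(23 - 0) - 6 ≡ 27. → (0, 27)
7P: (0, 27) + (0, 2): same x and y₁ ≡ -y₂, so the sum is O.
7P = O, so the order is 7.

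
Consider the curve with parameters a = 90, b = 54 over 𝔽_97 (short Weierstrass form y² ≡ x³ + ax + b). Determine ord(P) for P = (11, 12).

2P: tangent at (11, 12): λ = (3·11² + 90)/(2·12) ≡ 65/24. 24⁻¹ ≡ 93 (mod 97), so λ ≡ 65·93 ≡ 31.
  x = λ² - 11 - 11 = 961 - 22 ≡ 66; y = λ·(11 - 66) - 12 ≡ 29. → (66, 29)
3P: (66, 29) + (11, 12). λ = (12 - 29)/(11 - 66) ≡ 80/42 mod 97. 42⁻¹ ≡ 67 (mod 97), so λ ≡ 25.
  x = λ² - 66 - 11 = 625 - 77 ≡ 63; y = λ·(66 - 63) - 29 ≡ 46. → (63, 46)
4P: (63, 46) + (11, 12). λ = (12 - 46)/(11 - 63) ≡ 63/45 mod 97. 45⁻¹ ≡ 69 (mod 97), so λ ≡ 79.
  x = λ² - 63 - 11 = 6241 - 74 ≡ 56; y = λ·(63 - 56) - 46 ≡ 22. → (56, 22)
5P: (56, 22) + (11, 12). λ = (12 - 22)/(11 - 56) ≡ 87/52 mod 97. 52⁻¹ ≡ 28 (mod 97) since 52·28 = 1456 ≡ 1, so λ ≡ 11.
  x = λ² - 56 - 11 = 121 - 67 ≡ 54; y = λ·(56 - 54) - 22 ≡ 0. → (54, 0)
6P: (54, 0) + (11, 12). λ = (12 - 0)/(11 - 54) ≡ 12/54 mod 97. 54⁻¹ ≡ 9 (mod 97) since 54·9 = 486 ≡ 1, so λ ≡ 11.
  x = λ² - 54 - 11 = 121 - 65 ≡ 56; y = λ·(54 - 56) - 0 ≡ 75. → (56, 75)
7P: (56, 75) + (11, 12). λ = (12 - 75)/(11 - 56) ≡ 34/52 mod 97. 52⁻¹ ≡ 28 (mod 97) since 52·28 = 1456 ≡ 1, so λ ≡ 79.
  x = λ² - 56 - 11 = 6241 - 67 ≡ 63; y = λ·(56 - 63) - 75 ≡ 51. → (63, 51)
8P: (63, 51) + (11, 12). λ = (12 - 51)/(11 - 63) ≡ 58/45 mod 97. 45⁻¹ ≡ 69 (mod 97) since 45·69 = 3105 ≡ 1, so λ ≡ 25.
  x = λ² - 63 - 11 = 625 - 74 ≡ 66; y = λ·(63 - 66) - 51 ≡ 68. → (66, 68)
9P: (66, 68) + (11, 12). λ = (12 - 68)/(11 - 66) ≡ 41/42 mod 97. 42⁻¹ ≡ 67 (mod 97), so λ ≡ 31.
  x = λ² - 66 - 11 = 961 - 77 ≡ 11; y = λ·(66 - 11) - 68 ≡ 85. → (11, 85)
10P: (11, 85) + (11, 12): same x and y₁ ≡ -y₂, so the sum is 𝒪.
10P = 𝒪, so the order is 10.

10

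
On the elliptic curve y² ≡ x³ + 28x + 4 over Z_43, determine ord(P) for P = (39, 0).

2P: (39, 0) + (39, 0): same x and y₁ ≡ -y₂, so the sum is 𝒪.
2P = 𝒪, so the order is 2.

2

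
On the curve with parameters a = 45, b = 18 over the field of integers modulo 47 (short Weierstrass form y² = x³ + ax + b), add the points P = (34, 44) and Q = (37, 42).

(34, 44) + (37, 42). λ = (42 - 44)/(37 - 34) ≡ 45/3 mod 47. 3⁻¹ ≡ 16 (mod 47), so λ ≡ 15.
  x = λ² - 34 - 37 = 225 - 71 ≡ 13; y = λ·(34 - 13) - 44 ≡ 36. → (13, 36)

(13, 36)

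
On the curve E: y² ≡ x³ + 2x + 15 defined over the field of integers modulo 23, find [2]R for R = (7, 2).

(18, 8)

tangent at (7, 2): λ = (3·7² + 2)/(2·2) ≡ 11/4. 4⁻¹ ≡ 6 (mod 23) since 4·6 = 24 ≡ 1, so λ ≡ 11·6 ≡ 20.
  x = λ² - 7 - 7 = 400 - 14 ≡ 18; y = λ·(7 - 18) - 2 ≡ 8. → (18, 8)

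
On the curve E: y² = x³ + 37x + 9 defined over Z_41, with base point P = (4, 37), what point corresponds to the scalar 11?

(7, 18)

Double-and-add on 11 = (1011)₂. Start with P = (4, 37) for the leading 1-bit.
double: tangent at (4, 37): λ = (3·4² + 37)/(2·37) ≡ 3/33. 33⁻¹ ≡ 5 (mod 41), so λ ≡ 3·5 ≡ 15.
  x = λ² - 4 - 4 = 225 - 8 ≡ 12; y = λ·(4 - 12) - 37 ≡ 7. → (12, 7)
double: tangent at (12, 7): λ = (3·12² + 37)/(2·7) ≡ 18/14. 14⁻¹ ≡ 3 (mod 41), so λ ≡ 18·3 ≡ 13.
  x = λ² - 12 - 12 = 169 - 24 ≡ 22; y = λ·(12 - 22) - 7 ≡ 27. → (22, 27)
add P: (22, 27) + (4, 37). λ = (37 - 27)/(4 - 22) ≡ 10/23 mod 41. 23⁻¹ ≡ 25 (mod 41) since 23·25 = 575 ≡ 1, so λ ≡ 4.
  x = λ² - 22 - 4 = 16 - 26 ≡ 31; y = λ·(22 - 31) - 27 ≡ 19. → (31, 19)
double: tangent at (31, 19): λ = (3·31² + 37)/(2·19) ≡ 9/38. 38⁻¹ ≡ 27 (mod 41), so λ ≡ 9·27 ≡ 38.
  x = λ² - 31 - 31 = 1444 - 62 ≡ 29; y = λ·(31 - 29) - 19 ≡ 16. → (29, 16)
add P: (29, 16) + (4, 37). λ = (37 - 16)/(4 - 29) ≡ 21/16 mod 41. 16⁻¹ ≡ 18 (mod 41) since 16·18 = 288 ≡ 1, so λ ≡ 9.
  x = λ² - 29 - 4 = 81 - 33 ≡ 7; y = λ·(29 - 7) - 16 ≡ 18. → (7, 18)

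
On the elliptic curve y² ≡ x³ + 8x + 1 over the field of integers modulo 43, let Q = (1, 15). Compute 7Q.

Double-and-add on 7 = (111)₂. Start with Q = (1, 15) for the leading 1-bit.
double: tangent at (1, 15): λ = (3·1² + 8)/(2·15) ≡ 11/30. 30⁻¹ ≡ 33 (mod 43), so λ ≡ 11·33 ≡ 19.
  x = λ² - 1 - 1 = 361 - 2 ≡ 15; y = λ·(1 - 15) - 15 ≡ 20. → (15, 20)
add Q: (15, 20) + (1, 15). λ = (15 - 20)/(1 - 15) ≡ 38/29 mod 43. 29⁻¹ ≡ 3 (mod 43) since 29·3 = 87 ≡ 1, so λ ≡ 28.
  x = λ² - 15 - 1 = 784 - 16 ≡ 37; y = λ·(15 - 37) - 20 ≡ 9. → (37, 9)
double: tangent at (37, 9): λ = (3·37² + 8)/(2·9) ≡ 30/18. 18⁻¹ ≡ 12 (mod 43), so λ ≡ 30·12 ≡ 16.
  x = λ² - 37 - 37 = 256 - 74 ≡ 10; y = λ·(37 - 10) - 9 ≡ 36. → (10, 36)
add Q: (10, 36) + (1, 15). λ = (15 - 36)/(1 - 10) ≡ 22/34 mod 43. 34⁻¹ ≡ 19 (mod 43), so λ ≡ 31.
  x = λ² - 10 - 1 = 961 - 11 ≡ 4; y = λ·(10 - 4) - 36 ≡ 21. → (4, 21)

(4, 21)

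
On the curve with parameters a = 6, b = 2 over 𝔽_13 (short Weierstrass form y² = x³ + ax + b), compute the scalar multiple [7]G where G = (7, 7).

Repeated addition: build up to 7G.
2G: tangent at (7, 7): λ = (3·7² + 6)/(2·7) ≡ 10/1. 1⁻¹ ≡ 1 (mod 13) since 1·1 = 1 ≡ 1, so λ ≡ 10·1 ≡ 10.
  x = λ² - 7 - 7 = 100 - 14 ≡ 8; y = λ·(7 - 8) - 7 ≡ 9. → (8, 9)
3G: (8, 9) + (7, 7). λ = (7 - 9)/(7 - 8) ≡ 11/12 mod 13. 12⁻¹ ≡ 12 (mod 13) since 12·12 = 144 ≡ 1, so λ ≡ 2.
  x = λ² - 8 - 7 = 4 - 15 ≡ 2; y = λ·(8 - 2) - 9 ≡ 3. → (2, 3)
4G: (2, 3) + (7, 7). λ = (7 - 3)/(7 - 2) ≡ 4/5 mod 13. 5⁻¹ ≡ 8 (mod 13), so λ ≡ 6.
  x = λ² - 2 - 7 = 36 - 9 ≡ 1; y = λ·(2 - 1) - 3 ≡ 3. → (1, 3)
5G: (1, 3) + (7, 7). λ = (7 - 3)/(7 - 1) ≡ 4/6 mod 13. 6⁻¹ ≡ 11 (mod 13) since 6·11 = 66 ≡ 1, so λ ≡ 5.
  x = λ² - 1 - 7 = 25 - 8 ≡ 4; y = λ·(1 - 4) - 3 ≡ 8. → (4, 8)
6G: (4, 8) + (7, 7). λ = (7 - 8)/(7 - 4) ≡ 12/3 mod 13. 3⁻¹ ≡ 9 (mod 13), so λ ≡ 4.
  x = λ² - 4 - 7 = 16 - 11 ≡ 5; y = λ·(4 - 5) - 8 ≡ 1. → (5, 1)
7G: (5, 1) + (7, 7). λ = (7 - 1)/(7 - 5) ≡ 6/2 mod 13. 2⁻¹ ≡ 7 (mod 13), so λ ≡ 3.
  x = λ² - 5 - 7 = 9 - 12 ≡ 10; y = λ·(5 - 10) - 1 ≡ 10. → (10, 10)

(10, 10)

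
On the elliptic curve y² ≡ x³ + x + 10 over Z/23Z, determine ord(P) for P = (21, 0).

2P: (21, 0) + (21, 0): same x and y₁ ≡ -y₂, so the sum is 𝒪.
2P = 𝒪, so the order is 2.

2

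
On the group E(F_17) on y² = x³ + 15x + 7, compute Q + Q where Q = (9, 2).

tangent at (9, 2): λ = (3·9² + 15)/(2·2) ≡ 3/4. 4⁻¹ ≡ 13 (mod 17), so λ ≡ 3·13 ≡ 5.
  x = λ² - 9 - 9 = 25 - 18 ≡ 7; y = λ·(9 - 7) - 2 ≡ 8. → (7, 8)

(7, 8)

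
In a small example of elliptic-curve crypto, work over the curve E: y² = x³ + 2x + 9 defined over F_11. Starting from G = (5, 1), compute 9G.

(4, 2)

Double-and-add on 9 = (1001)₂. Start with G = (5, 1) for the leading 1-bit.
double: tangent at (5, 1): λ = (3·5² + 2)/(2·1) ≡ 0/2. 2⁻¹ ≡ 6 (mod 11) since 2·6 = 12 ≡ 1, so λ ≡ 0·6 ≡ 0.
  x = λ² - 5 - 5 = 0 - 10 ≡ 1; y = λ·(5 - 1) - 1 ≡ 10. → (1, 10)
double: tangent at (1, 10): λ = (3·1² + 2)/(2·10) ≡ 5/9. 9⁻¹ ≡ 5 (mod 11) since 9·5 = 45 ≡ 1, so λ ≡ 5·5 ≡ 3.
  x = λ² - 1 - 1 = 9 - 2 ≡ 7; y = λ·(1 - 7) - 10 ≡ 5. → (7, 5)
double: tangent at (7, 5): λ = (3·7² + 2)/(2·5) ≡ 6/10. 10⁻¹ ≡ 10 (mod 11), so λ ≡ 6·10 ≡ 5.
  x = λ² - 7 - 7 = 25 - 14 ≡ 0; y = λ·(7 - 0) - 5 ≡ 8. → (0, 8)
add G: (0, 8) + (5, 1). λ = (1 - 8)/(5 - 0) ≡ 4/5 mod 11. 5⁻¹ ≡ 9 (mod 11), so λ ≡ 3.
  x = λ² - 0 - 5 = 9 - 5 ≡ 4; y = λ·(0 - 4) - 8 ≡ 2. → (4, 2)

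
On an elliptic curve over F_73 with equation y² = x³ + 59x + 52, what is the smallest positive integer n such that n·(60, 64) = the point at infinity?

5

2P: tangent at (60, 64): λ = (3·60² + 59)/(2·64) ≡ 55/55. 55⁻¹ ≡ 4 (mod 73) since 55·4 = 220 ≡ 1, so λ ≡ 55·4 ≡ 1.
  x = λ² - 60 - 60 = 1 - 120 ≡ 27; y = λ·(60 - 27) - 64 ≡ 42. → (27, 42)
3P: (27, 42) + (60, 64). λ = (64 - 42)/(60 - 27) ≡ 22/33 mod 73. 33⁻¹ ≡ 31 (mod 73), so λ ≡ 25.
  x = λ² - 27 - 60 = 625 - 87 ≡ 27; y = λ·(27 - 27) - 42 ≡ 31. → (27, 31)
4P: (27, 31) + (60, 64). λ = (64 - 31)/(60 - 27) ≡ 33/33 mod 73. 33⁻¹ ≡ 31 (mod 73) since 33·31 = 1023 ≡ 1, so λ ≡ 1.
  x = λ² - 27 - 60 = 1 - 87 ≡ 60; y = λ·(27 - 60) - 31 ≡ 9. → (60, 9)
5P: (60, 9) + (60, 64): same x and y₁ ≡ -y₂, so the sum is the point at infinity.
5P = the point at infinity, so the order is 5.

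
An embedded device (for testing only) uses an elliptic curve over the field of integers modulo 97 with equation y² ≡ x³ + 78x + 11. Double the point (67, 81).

(27, 84)

tangent at (67, 81): λ = (3·67² + 78)/(2·81) ≡ 62/65. 65⁻¹ ≡ 3 (mod 97), so λ ≡ 62·3 ≡ 89.
  x = λ² - 67 - 67 = 7921 - 134 ≡ 27; y = λ·(67 - 27) - 81 ≡ 84. → (27, 84)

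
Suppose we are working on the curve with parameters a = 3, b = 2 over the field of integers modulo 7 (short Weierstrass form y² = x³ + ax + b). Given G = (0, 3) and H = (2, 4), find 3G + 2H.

First 3G:
Repeated addition: build up to 3G.
2G: tangent at (0, 3): λ = (3·0² + 3)/(2·3) ≡ 3/6. 6⁻¹ ≡ 6 (mod 7), so λ ≡ 3·6 ≡ 4.
  x = λ² - 0 - 0 = 16 - 0 ≡ 2; y = λ·(0 - 2) - 3 ≡ 3. → (2, 3)
3G: (2, 3) + (0, 3). λ = (3 - 3)/(0 - 2) ≡ 0/5 mod 7. 5⁻¹ ≡ 3 (mod 7), so λ ≡ 0.
  x = λ² - 2 - 0 = 0 - 2 ≡ 5; y = λ·(2 - 5) - 3 ≡ 4. → (5, 4)
3G = (5, 4).
Next 2H:
Repeated addition: build up to 2H.
2H: tangent at (2, 4): λ = (3·2² + 3)/(2·4) ≡ 1/1. 1⁻¹ ≡ 1 (mod 7), so λ ≡ 1·1 ≡ 1.
  x = λ² - 2 - 2 = 1 - 4 ≡ 4; y = λ·(2 - 4) - 4 ≡ 1. → (4, 1)
2H = (4, 1).
Finally 3G + 2H:
(5, 4) + (4, 1). λ = (1 - 4)/(4 - 5) ≡ 4/6 mod 7. 6⁻¹ ≡ 6 (mod 7) since 6·6 = 36 ≡ 1, so λ ≡ 3.
  x = λ² - 5 - 4 = 9 - 9 ≡ 0; y = λ·(5 - 0) - 4 ≡ 4. → (0, 4)

(0, 4)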